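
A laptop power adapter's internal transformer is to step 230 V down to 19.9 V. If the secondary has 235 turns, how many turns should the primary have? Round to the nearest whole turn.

N_p = 2716 turns

N_p/N_s = V_p/V_s, so N_p = 235 × 230/19.9 = 2716.1 ≈ 2716 turns.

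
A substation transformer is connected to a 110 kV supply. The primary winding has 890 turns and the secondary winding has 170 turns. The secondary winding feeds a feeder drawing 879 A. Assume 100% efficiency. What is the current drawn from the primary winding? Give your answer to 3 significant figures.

For an ideal transformer I_p N_p = I_s N_s, so I_p = 879 × 170/890 = 168 A.

I_p ≈ 168 A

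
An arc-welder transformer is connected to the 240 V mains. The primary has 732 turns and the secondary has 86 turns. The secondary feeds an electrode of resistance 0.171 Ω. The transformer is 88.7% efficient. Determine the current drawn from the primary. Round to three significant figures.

V_s = 240 × 86/732 = 28.197 V.
I_s = V_s/R = 28.197/0.171 = 164.89 A.
P_out = V_s I_s = 28.197 × 164.89 = 4649.4 W.
P_in = P_out/η = 4649.4/0.887 = 5241.8 W.
I_p = P_in/V_p = 5241.8/240 = 21.8 A.

I_p ≈ 21.8 A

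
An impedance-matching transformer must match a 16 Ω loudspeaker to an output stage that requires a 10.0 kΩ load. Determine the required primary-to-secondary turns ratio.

N_p/N_s ≈ 25.0

Z_p/Z_s = (N_p/N_s)², so N_p/N_s = √(10000/16) = √625 = 25.0.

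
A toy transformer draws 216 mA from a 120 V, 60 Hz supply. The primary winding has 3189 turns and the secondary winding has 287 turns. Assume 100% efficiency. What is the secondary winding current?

I_s ≈ 2.40 A

I_s/I_p = N_p/N_s, so I_s = 0.216 × 3189/287 = 2.40 A.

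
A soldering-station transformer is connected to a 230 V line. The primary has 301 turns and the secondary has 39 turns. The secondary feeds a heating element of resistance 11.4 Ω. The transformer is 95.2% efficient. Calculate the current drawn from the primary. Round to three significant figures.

V_s = 230 × 39/301 = 29.801 V.
I_s = V_s/R = 29.801/11.4 = 2.6141 A.
P_out = V_s I_s = 29.801 × 2.6141 = 77.902 W.
P_in = P_out/η = 77.902/0.952 = 81.830 W.
I_p = P_in/V_p = 81.830/230 = 0.356 A.

I_p ≈ 0.356 A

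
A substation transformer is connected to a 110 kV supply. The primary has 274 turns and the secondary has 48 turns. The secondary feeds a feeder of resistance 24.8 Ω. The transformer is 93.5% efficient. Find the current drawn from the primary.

I_p ≈ 146 A

V_s = 110000 × 48/274 = 19270 V.
I_s = V_s/R = 19270/24.8 = 777.02 A.
P_out = V_s I_s = 19270 × 777.02 = 1.4973×10^7 W.
P_in = P_out/η = 1.4973×10^7/0.935 = 1.6014×10^7 W.
I_p = P_in/V_p = 1.6014×10^7/110000 = 146 A.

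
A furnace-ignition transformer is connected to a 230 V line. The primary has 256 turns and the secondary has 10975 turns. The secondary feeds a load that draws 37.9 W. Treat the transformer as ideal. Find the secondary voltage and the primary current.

V_s ≈ 9860 V, I_p ≈ 0.165 A

V_s = V_p × N_s/N_p = 230 × 10975/256 = 9860.4 V.
I_s = P/V_s = 37.9/9860.4 = 0.0038437 A.
I_p = I_s × N_s/N_p = 0.0038437 × 10975/256 = 0.165 A.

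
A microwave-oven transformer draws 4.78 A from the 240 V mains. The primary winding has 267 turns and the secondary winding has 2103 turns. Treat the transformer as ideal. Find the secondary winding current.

I_s/I_p = N_p/N_s, so I_s = 4.78 × 267/2103 = 0.607 A.

I_s ≈ 0.607 A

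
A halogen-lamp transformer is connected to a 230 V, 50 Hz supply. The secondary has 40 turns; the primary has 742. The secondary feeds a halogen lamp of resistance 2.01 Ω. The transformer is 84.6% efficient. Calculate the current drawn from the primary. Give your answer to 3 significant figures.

I_p ≈ 0.393 A

V_s = 230 × 40/742 = 12.399 V.
I_s = V_s/R = 12.399/2.01 = 6.1686 A.
P_out = V_s I_s = 12.399 × 6.1686 = 76.484 W.
P_in = P_out/η = 76.484/0.846 = 90.407 W.
I_p = P_in/V_p = 90.407/230 = 0.393 A.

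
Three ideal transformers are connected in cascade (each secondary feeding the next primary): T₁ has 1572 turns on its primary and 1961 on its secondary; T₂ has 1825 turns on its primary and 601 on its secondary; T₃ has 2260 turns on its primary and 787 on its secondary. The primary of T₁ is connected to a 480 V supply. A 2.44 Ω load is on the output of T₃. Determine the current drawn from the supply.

After T₁: V = 480.00 × 1961/1572 = 598.78 V.
After T₂: V = 598.78 × 601/1825 = 197.19 V.
After T₃: V = 197.19 × 787/2260 = 68.666 V.
I_load = 68.666/2.44 = 28.142 A, so P_out = 68.666 × 28.142 = 1932.4 W.
All ideal ⇒ P_in = P_out, so I_supply = 1932.4/480 = 4.03 A.

I_supply ≈ 4.03 A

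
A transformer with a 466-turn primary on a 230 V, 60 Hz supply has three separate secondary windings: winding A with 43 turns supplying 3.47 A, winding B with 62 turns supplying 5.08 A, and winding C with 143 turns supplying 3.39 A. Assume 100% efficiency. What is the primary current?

V_A = 230 × 43/466 = 21.223 V; V_B = 230 × 62/466 = 30.601 V; V_C = 230 × 143/466 = 70.579 V.
P_out = V_A I_A + V_B I_B + V_C I_C = 21.223×3.47 + 30.601×5.08 + 70.579×3.39 = 73.644 + 155.45 + 239.26 = 468.36 W.
Ideal ⇒ P_in = P_out, so I_p = P_out/V_p = 468.36/230 = 2.04 A.

I_p ≈ 2.04 A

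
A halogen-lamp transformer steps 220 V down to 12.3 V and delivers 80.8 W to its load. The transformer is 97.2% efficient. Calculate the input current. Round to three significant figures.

I_in ≈ 0.378 A

P_in = P_out/η = 80.8/0.972 = 83.128 W.
I_in = P_in/V_in = 83.128/220 = 0.378 A.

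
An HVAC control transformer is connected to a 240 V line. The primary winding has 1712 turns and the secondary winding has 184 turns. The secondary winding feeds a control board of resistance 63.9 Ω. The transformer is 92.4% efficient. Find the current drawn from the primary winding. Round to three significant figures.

I_p ≈ 0.0470 A

V_s = 240 × 184/1712 = 25.794 V.
I_s = V_s/R = 25.794/63.9 = 0.40367 A.
P_out = V_s I_s = 25.794 × 0.40367 = 10.412 W.
P_in = P_out/η = 10.412/0.924 = 11.269 W.
I_p = P_in/V_p = 11.269/240 = 0.0470 A.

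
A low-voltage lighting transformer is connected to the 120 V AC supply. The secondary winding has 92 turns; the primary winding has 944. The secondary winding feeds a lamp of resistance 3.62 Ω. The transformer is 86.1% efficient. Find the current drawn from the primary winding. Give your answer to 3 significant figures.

V_s = 120 × 92/944 = 11.695 V.
I_s = V_s/R = 11.695/3.62 = 3.2306 A.
P_out = V_s I_s = 11.695 × 3.2306 = 37.782 W.
P_in = P_out/η = 37.782/0.861 = 43.882 W.
I_p = P_in/V_p = 43.882/120 = 0.366 A.

I_p ≈ 0.366 A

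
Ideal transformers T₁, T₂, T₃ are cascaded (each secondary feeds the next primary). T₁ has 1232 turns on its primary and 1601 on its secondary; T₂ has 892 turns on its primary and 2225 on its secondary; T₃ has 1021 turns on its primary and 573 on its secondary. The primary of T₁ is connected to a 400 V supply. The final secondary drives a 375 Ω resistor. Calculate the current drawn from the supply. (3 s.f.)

Secondary of T₁: V = 400.00 × 1601/1232 = 519.81 V.
Secondary of T₂: V = 519.81 × 2225/892 = 1296.6 V.
Secondary of T₃: V = 1296.6 × 573/1021 = 727.67 V.
I_load = 727.67/375 = 1.9405 A, so P_out = 727.67 × 1.9405 = 1412.0 W.
All ideal ⇒ P_in = P_out, so I_supply = 1412.0/400 = 3.53 A.

I_supply ≈ 3.53 A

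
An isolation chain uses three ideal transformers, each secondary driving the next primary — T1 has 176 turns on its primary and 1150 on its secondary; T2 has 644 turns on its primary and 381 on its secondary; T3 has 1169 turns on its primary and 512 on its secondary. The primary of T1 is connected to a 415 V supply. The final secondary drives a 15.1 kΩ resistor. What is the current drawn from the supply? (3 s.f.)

Secondary of T1: V = 415.00 × 1150/176 = 2711.6 V.
Secondary of T2: V = 2711.6 × 381/644 = 1604.3 V.
Secondary of T3: V = 1604.3 × 512/1169 = 702.63 V.
I_load = 702.63/15100 = 0.046532 A, so P_out = 702.63 × 0.046532 = 32.695 W.
All ideal ⇒ P_in = P_out, so I_supply = 32.695/415 = 0.0788 A.

I_supply ≈ 0.0788 A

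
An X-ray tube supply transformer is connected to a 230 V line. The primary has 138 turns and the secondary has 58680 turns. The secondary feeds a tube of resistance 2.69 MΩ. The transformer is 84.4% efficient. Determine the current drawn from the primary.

V_s = 230 × 58680/138 = 97800 V.
I_s = V_s/R = 97800/(2.69×10^6) = 0.036357 A.
P_out = V_s I_s = 97800 × 0.036357 = 3555.7 W.
P_in = P_out/η = 3555.7/0.844 = 4212.9 W.
I_p = P_in/V_p = 4212.9/230 = 18.3 A.

I_p ≈ 18.3 A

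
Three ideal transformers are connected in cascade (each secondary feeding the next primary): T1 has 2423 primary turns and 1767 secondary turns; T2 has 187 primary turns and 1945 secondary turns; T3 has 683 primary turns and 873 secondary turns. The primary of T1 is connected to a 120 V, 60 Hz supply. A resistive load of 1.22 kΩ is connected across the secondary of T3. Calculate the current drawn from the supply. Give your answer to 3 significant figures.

After T1: V = 120.00 × 1767/2423 = 87.511 V.
After T2: V = 87.511 × 1945/187 = 910.21 V.
After T3: V = 910.21 × 873/683 = 1163.4 V.
I_load = 1163.4/1220 = 0.95362 A, so P_out = 1163.4 × 0.95362 = 1109.5 W.
All ideal ⇒ P_in = P_out, so I_supply = 1109.5/120 = 9.25 A.

I_supply ≈ 9.25 A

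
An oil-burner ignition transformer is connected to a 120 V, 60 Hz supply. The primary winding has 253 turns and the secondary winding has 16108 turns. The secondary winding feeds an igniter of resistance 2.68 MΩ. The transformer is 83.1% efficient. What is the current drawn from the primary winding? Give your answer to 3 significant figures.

V_s = 120 × 16108/253 = 7640.2 V.
I_s = V_s/R = 7640.2/(2.68×10^6) = 0.0028508 A.
P_out = V_s I_s = 7640.2 × 0.0028508 = 21.781 W.
P_in = P_out/η = 21.781/0.831 = 26.210 W.
I_p = P_in/V_p = 26.210/120 = 0.218 A.

I_p ≈ 0.218 A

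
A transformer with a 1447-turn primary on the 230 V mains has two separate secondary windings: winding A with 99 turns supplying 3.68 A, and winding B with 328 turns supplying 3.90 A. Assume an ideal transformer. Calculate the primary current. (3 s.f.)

V_A = 230 × 99/1447 = 15.736 V; V_B = 230 × 328/1447 = 52.135 V.
P_out = V_A I_A + V_B I_B = 15.736×3.68 + 52.135×3.90 = 57.909 + 203.33 = 261.24 W.
Ideal ⇒ P_in = P_out, so I_p = P_out/V_p = 261.24/230 = 1.14 A.

I_p ≈ 1.14 A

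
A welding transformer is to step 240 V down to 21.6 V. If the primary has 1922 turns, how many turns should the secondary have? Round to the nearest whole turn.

N_s/N_p = V_s/V_p, so N_s = 1922 × 21.6/240 = 173.0 ≈ 173 turns.

N_s = 173 turns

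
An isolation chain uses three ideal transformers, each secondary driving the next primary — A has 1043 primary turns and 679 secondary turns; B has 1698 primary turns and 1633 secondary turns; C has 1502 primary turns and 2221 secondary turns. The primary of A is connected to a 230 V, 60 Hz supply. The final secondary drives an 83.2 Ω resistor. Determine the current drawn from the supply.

I_supply ≈ 2.37 A

Secondary of A: V = 230.00 × 679/1043 = 149.73 V.
Secondary of B: V = 149.73 × 1633/1698 = 144.00 V.
Secondary of C: V = 144.00 × 2221/1502 = 212.93 V.
I_load = 212.93/83.2 = 2.5593 A, so P_out = 212.93 × 2.5593 = 544.95 W.
All ideal ⇒ P_in = P_out, so I_supply = 544.95/230 = 2.37 A.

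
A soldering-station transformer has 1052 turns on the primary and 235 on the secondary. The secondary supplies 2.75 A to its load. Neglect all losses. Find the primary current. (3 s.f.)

For an ideal transformer I_p/I_s = N_s/N_p, so I_p = 2.75 × 235/1052 = 0.614 A.

I_p ≈ 0.614 A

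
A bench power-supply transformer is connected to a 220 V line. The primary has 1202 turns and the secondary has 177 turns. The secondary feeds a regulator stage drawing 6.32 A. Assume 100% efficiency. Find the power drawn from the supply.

P ≈ 205 W

I_p = I_s × N_s/N_p = 6.32 × 177/1202 = 0.93065 A.
P = V_p I_p = 220 × 0.93065 = 205 W.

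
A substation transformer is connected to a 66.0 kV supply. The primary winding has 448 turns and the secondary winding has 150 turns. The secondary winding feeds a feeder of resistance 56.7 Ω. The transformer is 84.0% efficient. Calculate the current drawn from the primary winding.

I_p ≈ 155 A

V_s = 66000 × 150/448 = 22098 V.
I_s = V_s/R = 22098/56.7 = 389.74 A.
P_out = V_s I_s = 22098 × 389.74 = 8.6125×10^6 W.
P_in = P_out/η = 8.6125×10^6/0.840 = 1.0253×10^7 W.
I_p = P_in/V_p = 1.0253×10^7/66000 = 155 A.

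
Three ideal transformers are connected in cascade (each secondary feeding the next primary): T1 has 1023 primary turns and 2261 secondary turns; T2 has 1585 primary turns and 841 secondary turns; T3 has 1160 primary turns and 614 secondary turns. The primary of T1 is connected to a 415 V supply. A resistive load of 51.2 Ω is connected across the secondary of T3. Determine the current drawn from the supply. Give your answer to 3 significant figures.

I_supply ≈ 3.12 A

After T1: V = 415.00 × 2261/1023 = 917.22 V.
After T2: V = 917.22 × 841/1585 = 486.68 V.
After T3: V = 486.68 × 614/1160 = 257.60 V.
I_load = 257.60/51.2 = 5.0313 A, so P_out = 257.60 × 5.0313 = 1296.1 W.
All ideal ⇒ P_in = P_out, so I_supply = 1296.1/415 = 3.12 A.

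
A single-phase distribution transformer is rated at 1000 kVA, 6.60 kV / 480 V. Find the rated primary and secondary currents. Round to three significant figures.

I_p ≈ 152 A, I_s ≈ 2080 A

I_p = S/V_p = 1000000/6600 = 152 A.
I_s = S/V_s = 1000000/480 = 2080 A.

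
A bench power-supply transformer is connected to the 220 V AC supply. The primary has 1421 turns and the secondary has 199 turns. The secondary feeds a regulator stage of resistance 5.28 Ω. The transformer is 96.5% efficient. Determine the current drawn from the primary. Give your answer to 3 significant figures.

I_p ≈ 0.847 A

V_s = 220 × 199/1421 = 30.809 V.
I_s = V_s/R = 30.809/5.28 = 5.8351 A.
P_out = V_s I_s = 30.809 × 5.8351 = 179.78 W.
P_in = P_out/η = 179.78/0.965 = 186.30 W.
I_p = P_in/V_p = 186.30/220 = 0.847 A.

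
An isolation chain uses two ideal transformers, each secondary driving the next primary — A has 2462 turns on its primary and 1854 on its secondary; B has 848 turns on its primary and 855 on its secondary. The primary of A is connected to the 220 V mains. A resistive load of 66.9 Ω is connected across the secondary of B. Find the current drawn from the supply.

Secondary of A: V = 220.00 × 1854/2462 = 165.67 V.
Secondary of B: V = 165.67 × 855/848 = 167.04 V.
I_load = 167.04/66.9 = 2.4968 A, so P_out = 167.04 × 2.4968 = 417.06 W.
All ideal ⇒ P_in = P_out, so I_supply = 417.06/220 = 1.90 A.

I_supply ≈ 1.90 A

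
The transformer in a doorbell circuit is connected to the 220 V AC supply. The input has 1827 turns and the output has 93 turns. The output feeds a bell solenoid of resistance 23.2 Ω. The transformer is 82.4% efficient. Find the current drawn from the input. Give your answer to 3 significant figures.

I_in ≈ 0.0298 A

V_out = 220 × 93/1827 = 11.199 V.
I_out = V_out/R = 11.199/23.2 = 0.48270 A.
P_out = V_out I_out = 11.199 × 0.48270 = 5.4056 W.
P_in = P_out/η = 5.4056/0.824 = 6.5602 W.
I_in = P_in/V_in = 6.5602/220 = 0.0298 A.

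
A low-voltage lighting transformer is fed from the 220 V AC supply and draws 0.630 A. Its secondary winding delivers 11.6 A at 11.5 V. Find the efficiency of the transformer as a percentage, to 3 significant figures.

P_in = 220 × 0.630 = 138.600 W.
P_out = 11.5 × 11.6 = 133.400 W.
η = P_out/P_in = 133.400/138.600 = 0.962.

η ≈ 96.2%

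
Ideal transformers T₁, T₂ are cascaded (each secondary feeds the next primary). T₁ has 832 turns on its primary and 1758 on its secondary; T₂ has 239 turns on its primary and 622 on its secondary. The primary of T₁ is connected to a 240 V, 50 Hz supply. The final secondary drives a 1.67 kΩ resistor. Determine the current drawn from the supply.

After T₁: V = 240.00 × 1758/832 = 507.12 V.
After T₂: V = 507.12 × 622/239 = 1319.8 V.
I_load = 1319.8/1670 = 0.79028 A, so P_out = 1319.8 × 0.79028 = 1043.0 W.
All ideal ⇒ P_in = P_out, so I_supply = 1043.0/240 = 4.35 A.

I_supply ≈ 4.35 A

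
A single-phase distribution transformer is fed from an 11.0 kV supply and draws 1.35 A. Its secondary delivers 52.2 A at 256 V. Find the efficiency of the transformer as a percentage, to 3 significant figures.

η ≈ 90.0%

P_in = 11000 × 1.35 = 14850.0 W.
P_out = 256 × 52.2 = 13363.2 W.
η = P_out/P_in = 13363.2/14850.0 = 0.900.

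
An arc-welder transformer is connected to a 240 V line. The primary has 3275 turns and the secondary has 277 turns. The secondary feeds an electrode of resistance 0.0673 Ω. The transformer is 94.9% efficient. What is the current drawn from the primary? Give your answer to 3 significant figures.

V_s = 240 × 277/3275 = 20.299 V.
I_s = V_s/R = 20.299/0.0673 = 301.62 A.
P_out = V_s I_s = 20.299 × 301.62 = 6122.7 W.
P_in = P_out/η = 6122.7/0.949 = 6451.8 W.
I_p = P_in/V_p = 6451.8/240 = 26.9 A.

I_p ≈ 26.9 A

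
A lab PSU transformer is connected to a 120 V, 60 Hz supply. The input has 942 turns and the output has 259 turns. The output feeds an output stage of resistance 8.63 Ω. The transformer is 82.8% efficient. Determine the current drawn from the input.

V_out = 120 × 259/942 = 32.994 V.
I_out = V_out/R = 32.994/8.63 = 3.8231 A.
P_out = V_out I_out = 32.994 × 3.8231 = 126.14 W.
P_in = P_out/η = 126.14/0.828 = 152.34 W.
I_in = P_in/V_in = 152.34/120 = 1.27 A.

I_in ≈ 1.27 A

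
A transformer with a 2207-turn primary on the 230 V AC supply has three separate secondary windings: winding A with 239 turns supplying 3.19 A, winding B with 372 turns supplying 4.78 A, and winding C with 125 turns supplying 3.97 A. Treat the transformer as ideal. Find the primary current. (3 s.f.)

V_A = 230 × 239/2207 = 24.907 V; V_B = 230 × 372/2207 = 38.768 V; V_C = 230 × 125/2207 = 13.027 V.
P_out = V_A I_A + V_B I_B + V_C I_C = 24.907×3.19 + 38.768×4.78 + 13.027×3.97 = 79.454 + 185.31 + 51.716 = 316.48 W.
Ideal ⇒ P_in = P_out, so I_p = P_out/V_p = 316.48/230 = 1.38 A.

I_p ≈ 1.38 A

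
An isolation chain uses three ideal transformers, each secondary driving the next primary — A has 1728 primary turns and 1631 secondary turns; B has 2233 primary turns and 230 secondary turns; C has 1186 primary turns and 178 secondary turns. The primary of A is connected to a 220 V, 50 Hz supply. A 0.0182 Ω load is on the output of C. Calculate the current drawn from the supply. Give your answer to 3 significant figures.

I_supply ≈ 2.57 A

Secondary of A: V = 220.00 × 1631/1728 = 207.65 V.
Secondary of B: V = 207.65 × 230/2233 = 21.388 V.
Secondary of C: V = 21.388 × 178/1186 = 3.2100 V.
I_load = 3.2100/0.0182 = 176.37 A, so P_out = 3.2100 × 176.37 = 566.17 W.
All ideal ⇒ P_in = P_out, so I_supply = 566.17/220 = 2.57 A.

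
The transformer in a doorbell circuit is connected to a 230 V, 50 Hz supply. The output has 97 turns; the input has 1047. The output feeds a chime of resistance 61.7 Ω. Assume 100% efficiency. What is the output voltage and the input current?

V_out = V_in × N_out/N_in = 230 × 97/1047 = 21.309 V.
I_out = V_out/R = 21.309/61.7 = 0.34536 A.
I_in = I_out × N_out/N_in = 0.34536 × 97/1047 = 0.0320 A.

V_out ≈ 21.3 V, I_in ≈ 0.0320 A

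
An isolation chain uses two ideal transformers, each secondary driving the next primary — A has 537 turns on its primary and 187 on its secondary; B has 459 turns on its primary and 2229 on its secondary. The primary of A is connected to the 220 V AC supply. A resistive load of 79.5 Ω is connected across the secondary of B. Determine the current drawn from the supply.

I_supply ≈ 7.91 A

After A: V = 220.00 × 187/537 = 76.611 V.
After B: V = 76.611 × 2229/459 = 372.04 V.
I_load = 372.04/79.5 = 4.6797 A, so P_out = 372.04 × 4.6797 = 1741.0 W.
All ideal ⇒ P_in = P_out, so I_supply = 1741.0/220 = 7.91 A.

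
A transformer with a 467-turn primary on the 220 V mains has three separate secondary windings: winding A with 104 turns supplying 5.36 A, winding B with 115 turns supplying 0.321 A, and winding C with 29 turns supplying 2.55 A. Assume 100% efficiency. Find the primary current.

I_p ≈ 1.43 A

V_A = 220 × 104/467 = 48.994 V; V_B = 220 × 115/467 = 54.176 V; V_C = 220 × 29/467 = 13.662 V.
P_out = V_A I_A + V_B I_B + V_C I_C = 48.994×5.36 + 54.176×0.321 + 13.662×2.55 = 262.61 + 17.390 + 34.837 = 314.83 W.
Ideal ⇒ P_in = P_out, so I_p = P_out/V_p = 314.83/220 = 1.43 A.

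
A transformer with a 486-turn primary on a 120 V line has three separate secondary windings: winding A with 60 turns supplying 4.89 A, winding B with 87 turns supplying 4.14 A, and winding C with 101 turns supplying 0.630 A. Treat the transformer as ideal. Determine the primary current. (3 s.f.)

I_p ≈ 1.48 A

V_A = 120 × 60/486 = 14.815 V; V_B = 120 × 87/486 = 21.481 V; V_C = 120 × 101/486 = 24.938 V.
P_out = V_A I_A + V_B I_B + V_C I_C = 14.815×4.89 + 21.481×4.14 + 24.938×0.630 = 72.444 + 88.933 + 15.711 = 177.09 W.
Ideal ⇒ P_in = P_out, so I_p = P_out/V_p = 177.09/120 = 1.48 A.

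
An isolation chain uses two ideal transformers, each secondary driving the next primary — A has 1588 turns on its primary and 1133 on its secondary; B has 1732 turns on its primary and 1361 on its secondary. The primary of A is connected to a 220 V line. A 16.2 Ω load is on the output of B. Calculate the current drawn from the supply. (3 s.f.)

I_supply ≈ 4.27 A

Secondary of A: V = 220.00 × 1133/1588 = 156.96 V.
Secondary of B: V = 156.96 × 1361/1732 = 123.34 V.
I_load = 123.34/16.2 = 7.6137 A, so P_out = 123.34 × 7.6137 = 939.10 W.
All ideal ⇒ P_in = P_out, so I_supply = 939.10/220 = 4.27 A.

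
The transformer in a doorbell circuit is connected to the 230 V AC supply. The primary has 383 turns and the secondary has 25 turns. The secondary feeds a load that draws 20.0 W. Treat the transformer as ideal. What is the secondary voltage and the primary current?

V_s ≈ 15.0 V, I_p ≈ 0.0870 A

V_s = V_p × N_s/N_p = 230 × 25/383 = 15.013 V.
I_s = P/V_s = 20.0/15.013 = 1.3322 A.
I_p = I_s × N_s/N_p = 1.3322 × 25/383 = 0.0870 A.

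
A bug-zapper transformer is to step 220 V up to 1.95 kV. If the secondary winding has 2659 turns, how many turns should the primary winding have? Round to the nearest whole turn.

N_p = 300 turns

N_p/N_s = V_p/V_s, so N_p = 2659 × 220/1950 = 300.0 ≈ 300 turns.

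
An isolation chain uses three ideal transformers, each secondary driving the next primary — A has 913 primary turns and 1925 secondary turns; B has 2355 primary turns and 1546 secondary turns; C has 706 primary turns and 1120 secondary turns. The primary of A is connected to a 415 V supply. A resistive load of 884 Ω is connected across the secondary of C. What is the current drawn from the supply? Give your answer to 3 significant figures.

I_supply ≈ 2.26 A

After A: V = 415.00 × 1925/913 = 875.00 V.
After B: V = 875.00 × 1546/2355 = 574.42 V.
After C: V = 574.42 × 1120/706 = 911.26 V.
I_load = 911.26/884 = 1.0308 A, so P_out = 911.26 × 1.0308 = 939.35 W.
All ideal ⇒ P_in = P_out, so I_supply = 939.35/415 = 2.26 A.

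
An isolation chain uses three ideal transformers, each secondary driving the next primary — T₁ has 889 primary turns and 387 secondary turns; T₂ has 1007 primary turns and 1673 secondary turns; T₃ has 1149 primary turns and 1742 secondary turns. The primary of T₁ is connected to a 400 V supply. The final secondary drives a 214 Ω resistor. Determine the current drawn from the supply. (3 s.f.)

After T₁: V = 400.00 × 387/889 = 174.13 V.
After T₂: V = 174.13 × 1673/1007 = 289.29 V.
After T₃: V = 289.29 × 1742/1149 = 438.60 V.
I_load = 438.60/214 = 2.0495 A, so P_out = 438.60 × 2.0495 = 898.91 W.
All ideal ⇒ P_in = P_out, so I_supply = 898.91/400 = 2.25 A.

I_supply ≈ 2.25 A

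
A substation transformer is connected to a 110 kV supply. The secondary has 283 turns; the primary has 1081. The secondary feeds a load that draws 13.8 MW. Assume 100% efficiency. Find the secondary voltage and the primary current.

V_s ≈ 28800 V, I_p ≈ 125 A

V_s = V_p × N_s/N_p = 110000 × 283/1081 = 28797 V.
I_s = P/V_s = 1.38×10^7/28797 = 479.21 A.
I_p = I_s × N_s/N_p = 479.21 × 283/1081 = 125 A.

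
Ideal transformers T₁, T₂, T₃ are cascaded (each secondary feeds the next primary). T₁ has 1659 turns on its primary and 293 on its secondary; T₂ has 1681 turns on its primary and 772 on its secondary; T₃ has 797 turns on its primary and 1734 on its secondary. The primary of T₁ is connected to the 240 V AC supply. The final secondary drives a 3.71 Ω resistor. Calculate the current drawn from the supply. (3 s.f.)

After T₁: V = 240.00 × 293/1659 = 42.387 V.
After T₂: V = 42.387 × 772/1681 = 19.466 V.
After T₃: V = 19.466 × 1734/797 = 42.352 V.
I_load = 42.352/3.71 = 11.416 A, so P_out = 42.352 × 11.416 = 483.47 W.
All ideal ⇒ P_in = P_out, so I_supply = 483.47/240 = 2.01 A.

I_supply ≈ 2.01 A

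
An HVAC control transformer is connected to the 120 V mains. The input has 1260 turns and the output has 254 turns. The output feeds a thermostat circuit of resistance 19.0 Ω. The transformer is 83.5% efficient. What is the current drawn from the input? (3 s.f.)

I_in ≈ 0.307 A

V_out = 120 × 254/1260 = 24.190 V.
I_out = V_out/R = 24.190/19.0 = 1.2732 A.
P_out = V_out I_out = 24.190 × 1.2732 = 30.799 W.
P_in = P_out/η = 30.799/0.835 = 36.885 W.
I_in = P_in/V_in = 36.885/120 = 0.307 A.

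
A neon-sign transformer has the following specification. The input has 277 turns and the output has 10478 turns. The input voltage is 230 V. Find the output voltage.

V_out/V_in = N_out/N_in, so V_out = 230 × 10478/277 = 8700 V.

V_out ≈ 8700 V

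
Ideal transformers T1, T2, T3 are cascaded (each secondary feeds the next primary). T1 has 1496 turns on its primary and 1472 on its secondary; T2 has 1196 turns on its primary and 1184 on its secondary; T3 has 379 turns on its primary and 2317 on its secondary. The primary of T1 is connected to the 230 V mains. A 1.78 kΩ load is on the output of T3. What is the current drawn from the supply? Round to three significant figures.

I_supply ≈ 4.58 A

Secondary of T1: V = 230.00 × 1472/1496 = 226.31 V.
Secondary of T2: V = 226.31 × 1184/1196 = 224.04 V.
Secondary of T3: V = 224.04 × 2317/379 = 1369.7 V.
I_load = 1369.7/1780 = 0.76947 A, so P_out = 1369.7 × 0.76947 = 1053.9 W.
All ideal ⇒ P_in = P_out, so I_supply = 1053.9/230 = 4.58 A.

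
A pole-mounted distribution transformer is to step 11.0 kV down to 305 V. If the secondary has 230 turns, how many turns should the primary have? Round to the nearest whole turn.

N_p = 8295 turns

N_p/N_s = V_p/V_s, so N_p = 230 × 11000/305 = 8295.1 ≈ 8295 turns.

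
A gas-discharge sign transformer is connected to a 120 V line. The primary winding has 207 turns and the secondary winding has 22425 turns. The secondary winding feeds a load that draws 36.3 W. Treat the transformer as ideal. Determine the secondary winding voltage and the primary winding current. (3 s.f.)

V_s ≈ 13000 V, I_p ≈ 0.302 A

V_s = V_p × N_s/N_p = 120 × 22425/207 = 13000 V.
I_s = P/V_s = 36.3/13000 = 0.0027923 A.
I_p = I_s × N_s/N_p = 0.0027923 × 22425/207 = 0.302 A.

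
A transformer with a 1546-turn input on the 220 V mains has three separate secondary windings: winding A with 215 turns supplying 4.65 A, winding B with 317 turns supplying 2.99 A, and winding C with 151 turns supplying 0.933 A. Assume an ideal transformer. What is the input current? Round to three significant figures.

V_A = 220 × 215/1546 = 30.595 V; V_B = 220 × 317/1546 = 45.110 V; V_C = 220 × 151/1546 = 21.488 V.
P_out = V_A I_A + V_B I_B + V_C I_C = 30.595×4.65 + 45.110×2.99 + 21.488×0.933 = 142.27 + 134.88 + 20.048 = 297.19 W.
Ideal ⇒ P_in = P_out, so I_in = P_out/V_in = 297.19/220 = 1.35 A.

I_in ≈ 1.35 A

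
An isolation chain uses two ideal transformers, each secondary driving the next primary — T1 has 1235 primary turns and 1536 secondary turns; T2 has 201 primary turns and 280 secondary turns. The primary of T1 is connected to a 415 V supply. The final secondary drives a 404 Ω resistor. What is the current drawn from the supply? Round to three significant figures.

I_supply ≈ 3.08 A

After T1: V = 415.00 × 1536/1235 = 516.15 V.
After T2: V = 516.15 × 280/201 = 719.01 V.
I_load = 719.01/404 = 1.7797 A, so P_out = 719.01 × 1.7797 = 1279.6 W.
All ideal ⇒ P_in = P_out, so I_supply = 1279.6/415 = 3.08 A.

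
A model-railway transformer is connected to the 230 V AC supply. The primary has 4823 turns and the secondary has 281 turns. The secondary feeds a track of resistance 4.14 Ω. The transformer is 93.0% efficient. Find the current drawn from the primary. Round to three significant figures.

V_s = 230 × 281/4823 = 13.400 V.
I_s = V_s/R = 13.400/4.14 = 3.2368 A.
P_out = V_s I_s = 13.400 × 3.2368 = 43.374 W.
P_in = P_out/η = 43.374/0.930 = 46.639 W.
I_p = P_in/V_p = 46.639/230 = 0.203 A.

I_p ≈ 0.203 A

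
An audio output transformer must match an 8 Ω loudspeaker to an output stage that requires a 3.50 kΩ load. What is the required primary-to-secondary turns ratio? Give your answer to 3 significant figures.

N_p/N_s ≈ 20.9

Z_p/Z_s = (N_p/N_s)², so N_p/N_s = √(3500/8) = √438 = 20.9.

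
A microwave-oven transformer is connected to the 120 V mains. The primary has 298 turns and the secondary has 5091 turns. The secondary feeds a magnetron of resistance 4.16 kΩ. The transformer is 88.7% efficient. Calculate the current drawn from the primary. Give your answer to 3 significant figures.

I_p ≈ 9.49 A

V_s = 120 × 5091/298 = 2050.1 V.
I_s = V_s/R = 2050.1/4160 = 0.49280 A.
P_out = V_s I_s = 2050.1 × 0.49280 = 1010.3 W.
P_in = P_out/η = 1010.3/0.887 = 1139.0 W.
I_p = P_in/V_p = 1139.0/120 = 9.49 A.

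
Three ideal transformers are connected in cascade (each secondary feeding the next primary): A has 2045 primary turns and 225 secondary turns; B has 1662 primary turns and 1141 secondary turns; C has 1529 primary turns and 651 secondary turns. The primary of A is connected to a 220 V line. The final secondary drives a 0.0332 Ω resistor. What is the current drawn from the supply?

I_supply ≈ 6.85 A

Secondary of A: V = 220.00 × 225/2045 = 24.205 V.
Secondary of B: V = 24.205 × 1141/1662 = 16.618 V.
Secondary of C: V = 16.618 × 651/1529 = 7.0752 V.
I_load = 7.0752/0.0332 = 213.11 A, so P_out = 7.0752 × 213.11 = 1507.8 W.
All ideal ⇒ P_in = P_out, so I_supply = 1507.8/220 = 6.85 A.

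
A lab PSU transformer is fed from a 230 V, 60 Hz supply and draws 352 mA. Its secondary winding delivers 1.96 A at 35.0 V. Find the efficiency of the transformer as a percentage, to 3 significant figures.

η ≈ 84.7%

P_in = 230 × 0.352 = 80.9600 W.
P_out = 35.0 × 1.96 = 68.6000 W.
η = P_out/P_in = 68.6000/80.9600 = 0.847.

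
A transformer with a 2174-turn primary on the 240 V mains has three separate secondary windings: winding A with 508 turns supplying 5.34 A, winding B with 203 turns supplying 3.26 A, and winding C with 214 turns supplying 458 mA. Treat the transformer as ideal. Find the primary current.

I_p ≈ 1.60 A

V_A = 240 × 508/2174 = 56.081 V; V_B = 240 × 203/2174 = 22.410 V; V_C = 240 × 214/2174 = 23.625 V.
P_out = V_A I_A + V_B I_B + V_C I_C = 56.081×5.34 + 22.410×3.26 + 23.625×0.458 = 299.47 + 73.058 + 10.820 = 383.35 W.
Ideal ⇒ P_in = P_out, so I_p = P_out/V_p = 383.35/240 = 1.60 A.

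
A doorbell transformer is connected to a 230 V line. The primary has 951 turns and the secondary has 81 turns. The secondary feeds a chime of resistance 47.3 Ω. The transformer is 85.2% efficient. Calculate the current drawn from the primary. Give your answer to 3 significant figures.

I_p ≈ 0.0414 A

V_s = 230 × 81/951 = 19.590 V.
I_s = V_s/R = 19.590/47.3 = 0.41416 A.
P_out = V_s I_s = 19.590 × 0.41416 = 8.1134 W.
P_in = P_out/η = 8.1134/0.852 = 9.5228 W.
I_p = P_in/V_p = 9.5228/230 = 0.0414 A.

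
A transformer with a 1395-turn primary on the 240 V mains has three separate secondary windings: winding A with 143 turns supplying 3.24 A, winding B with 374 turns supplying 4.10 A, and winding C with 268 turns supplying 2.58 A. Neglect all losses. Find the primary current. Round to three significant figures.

V_A = 240 × 143/1395 = 24.602 V; V_B = 240 × 374/1395 = 64.344 V; V_C = 240 × 268/1395 = 46.108 V.
P_out = V_A I_A + V_B I_B + V_C I_C = 24.602×3.24 + 64.344×4.10 + 46.108×2.58 = 79.711 + 263.81 + 118.96 = 462.48 W.
Ideal ⇒ P_in = P_out, so I_p = P_out/V_p = 462.48/240 = 1.93 A.

I_p ≈ 1.93 A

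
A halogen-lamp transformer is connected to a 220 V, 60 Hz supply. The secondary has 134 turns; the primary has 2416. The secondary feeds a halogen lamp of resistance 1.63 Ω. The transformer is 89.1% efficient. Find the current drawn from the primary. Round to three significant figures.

I_p ≈ 0.466 A

V_s = 220 × 134/2416 = 12.202 V.
I_s = V_s/R = 12.202/1.63 = 7.4859 A.
P_out = V_s I_s = 12.202 × 7.4859 = 91.343 W.
P_in = P_out/η = 91.343/0.891 = 102.52 W.
I_p = P_in/V_p = 102.52/220 = 0.466 A.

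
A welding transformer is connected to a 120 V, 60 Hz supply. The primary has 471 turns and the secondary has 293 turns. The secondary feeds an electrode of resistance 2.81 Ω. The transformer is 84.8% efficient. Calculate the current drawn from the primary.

V_s = 120 × 293/471 = 74.650 V.
I_s = V_s/R = 74.650/2.81 = 26.566 A.
P_out = V_s I_s = 74.650 × 26.566 = 1983.1 W.
P_in = P_out/η = 1983.1/0.848 = 2338.6 W.
I_p = P_in/V_p = 2338.6/120 = 19.5 A.

I_p ≈ 19.5 A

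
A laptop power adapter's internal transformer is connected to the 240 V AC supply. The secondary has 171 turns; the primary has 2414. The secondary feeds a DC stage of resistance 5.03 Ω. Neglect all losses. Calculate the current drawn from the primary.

V_s = V_p × N_s/N_p = 240 × 171/2414 = 17.001 V.
I_s = V_s/R = 17.001/5.03 = 3.3799 A.
For an ideal transformer I_p N_p = I_s N_s, so I_p = 3.3799 × 171/2414 = 0.239 A.

I_p ≈ 0.239 A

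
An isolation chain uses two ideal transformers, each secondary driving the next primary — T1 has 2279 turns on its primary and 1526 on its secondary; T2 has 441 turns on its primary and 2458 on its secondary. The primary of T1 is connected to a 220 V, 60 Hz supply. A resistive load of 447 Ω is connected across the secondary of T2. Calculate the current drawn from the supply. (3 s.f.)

I_supply ≈ 6.86 A

Secondary of T1: V = 220.00 × 1526/2279 = 147.31 V.
Secondary of T2: V = 147.31 × 2458/441 = 821.06 V.
I_load = 821.06/447 = 1.8368 A, so P_out = 821.06 × 1.8368 = 1508.2 W.
All ideal ⇒ P_in = P_out, so I_supply = 1508.2/220 = 6.86 A.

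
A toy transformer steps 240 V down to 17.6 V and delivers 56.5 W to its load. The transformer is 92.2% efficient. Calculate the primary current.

I_p ≈ 0.255 A

P_in = P_out/η = 56.5/0.922 = 61.280 W.
I_p = P_in/V_p = 61.280/240 = 0.255 A.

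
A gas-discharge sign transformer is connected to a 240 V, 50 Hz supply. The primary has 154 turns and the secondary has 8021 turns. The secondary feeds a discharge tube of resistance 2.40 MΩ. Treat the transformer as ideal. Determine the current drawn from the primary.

I_p ≈ 0.271 A

V_s = V_p × N_s/N_p = 240 × 8021/154 = 12500 V.
I_s = V_s/R = 12500/(2.40×10^6) = 0.0052084 A.
For an ideal transformer I_p N_p = I_s N_s, so I_p = 0.0052084 × 8021/154 = 0.271 A.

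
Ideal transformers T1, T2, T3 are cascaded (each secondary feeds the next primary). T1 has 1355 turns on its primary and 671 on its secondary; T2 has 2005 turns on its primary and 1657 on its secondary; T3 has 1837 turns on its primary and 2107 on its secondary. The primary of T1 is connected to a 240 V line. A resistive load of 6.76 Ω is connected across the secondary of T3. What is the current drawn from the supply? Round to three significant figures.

After T1: V = 240.00 × 671/1355 = 118.85 V.
After T2: V = 118.85 × 1657/2005 = 98.221 V.
After T3: V = 98.221 × 2107/1837 = 112.66 V.
I_load = 112.66/6.76 = 16.665 A, so P_out = 112.66 × 16.665 = 1877.5 W.
All ideal ⇒ P_in = P_out, so I_supply = 1877.5/240 = 7.82 A.

I_supply ≈ 7.82 A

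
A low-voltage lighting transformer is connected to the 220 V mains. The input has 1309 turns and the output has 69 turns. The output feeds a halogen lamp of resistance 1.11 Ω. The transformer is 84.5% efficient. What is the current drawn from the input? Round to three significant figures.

V_out = 220 × 69/1309 = 11.597 V.
I_out = V_out/R = 11.597/1.11 = 10.447 A.
P_out = V_out I_out = 11.597 × 10.447 = 121.15 W.
P_in = P_out/η = 121.15/0.845 = 143.38 W.
I_in = P_in/V_in = 143.38/220 = 0.652 A.

I_in ≈ 0.652 A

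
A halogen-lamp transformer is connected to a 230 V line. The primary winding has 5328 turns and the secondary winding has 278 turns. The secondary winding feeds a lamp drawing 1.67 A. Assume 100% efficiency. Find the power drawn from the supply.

I_p = I_s × N_s/N_p = 1.67 × 278/5328 = 0.087136 A.
P = V_p I_p = 230 × 0.087136 = 20.0 W.

P ≈ 20.0 W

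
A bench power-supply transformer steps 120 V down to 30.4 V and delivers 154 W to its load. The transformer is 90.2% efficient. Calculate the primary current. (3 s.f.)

I_p ≈ 1.42 A

P_in = P_out/η = 154/0.902 = 170.73 W.
I_p = P_in/V_p = 170.73/120 = 1.42 A.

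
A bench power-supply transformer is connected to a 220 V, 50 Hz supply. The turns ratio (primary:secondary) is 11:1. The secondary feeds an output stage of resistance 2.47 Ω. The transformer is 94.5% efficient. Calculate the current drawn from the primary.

V_s = 220 × 1/11 = 20.000 V.
I_s = V_s/R = 20.000/2.47 = 8.0972 A.
P_out = V_s I_s = 20.000 × 8.0972 = 161.94 W.
P_in = P_out/η = 161.94/0.945 = 171.37 W.
I_p = P_in/V_p = 171.37/220 = 0.779 A.

I_p ≈ 0.779 A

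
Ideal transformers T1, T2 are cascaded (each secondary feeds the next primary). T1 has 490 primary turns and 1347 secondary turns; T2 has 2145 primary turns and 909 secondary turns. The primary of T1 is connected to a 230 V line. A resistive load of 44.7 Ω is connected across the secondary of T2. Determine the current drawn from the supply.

I_supply ≈ 6.98 A

Secondary of T1: V = 230.00 × 1347/490 = 632.27 V.
Secondary of T2: V = 632.27 × 909/2145 = 267.94 V.
I_load = 267.94/44.7 = 5.9942 A, so P_out = 267.94 × 5.9942 = 1606.1 W.
All ideal ⇒ P_in = P_out, so I_supply = 1606.1/230 = 6.98 A.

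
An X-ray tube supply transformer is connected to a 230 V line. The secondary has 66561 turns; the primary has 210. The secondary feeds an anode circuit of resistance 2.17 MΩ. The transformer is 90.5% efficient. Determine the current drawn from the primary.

V_s = 230 × 66561/210 = 72900 V.
I_s = V_s/R = 72900/(2.17×10^6) = 0.033595 A.
P_out = V_s I_s = 72900 × 0.033595 = 2449.0 W.
P_in = P_out/η = 2449.0/0.905 = 2706.1 W.
I_p = P_in/V_p = 2706.1/230 = 11.8 A.

I_p ≈ 11.8 A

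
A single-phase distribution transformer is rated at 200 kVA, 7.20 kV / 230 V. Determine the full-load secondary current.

I_s = S/V_s = 200000/230 = 870 A.

I_s ≈ 870 A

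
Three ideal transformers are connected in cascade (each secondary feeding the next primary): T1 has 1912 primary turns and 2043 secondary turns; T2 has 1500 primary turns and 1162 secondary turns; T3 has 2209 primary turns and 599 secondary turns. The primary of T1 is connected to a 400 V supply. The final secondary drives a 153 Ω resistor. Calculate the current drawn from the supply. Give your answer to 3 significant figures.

Secondary of T1: V = 400.00 × 2043/1912 = 427.41 V.
Secondary of T2: V = 427.41 × 1162/1500 = 331.10 V.
Secondary of T3: V = 331.10 × 599/2209 = 89.781 V.
I_load = 89.781/153 = 0.58681 A, so P_out = 89.781 × 0.58681 = 52.684 W.
All ideal ⇒ P_in = P_out, so I_supply = 52.684/400 = 0.132 A.

I_supply ≈ 0.132 A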